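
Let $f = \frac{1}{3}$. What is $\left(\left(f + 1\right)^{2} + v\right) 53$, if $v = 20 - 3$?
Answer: $\frac{8957}{9} \approx 995.22$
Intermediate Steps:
$v = 17$ ($v = 20 - 3 = 17$)
$f = \frac{1}{3} \approx 0.33333$
$\left(\left(f + 1\right)^{2} + v\right) 53 = \left(\left(\frac{1}{3} + 1\right)^{2} + 17\right) 53 = \left(\left(\frac{4}{3}\right)^{2} + 17\right) 53 = \left(\frac{16}{9} + 17\right) 53 = \frac{169}{9} \cdot 53 = \frac{8957}{9}$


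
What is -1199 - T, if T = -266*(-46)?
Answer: -13435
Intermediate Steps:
T = 12236
-1199 - T = -1199 - 1*12236 = -1199 - 12236 = -13435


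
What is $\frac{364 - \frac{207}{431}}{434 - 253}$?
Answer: $\frac{156677}{78011} \approx 2.0084$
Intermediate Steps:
$\frac{364 - \frac{207}{431}}{434 - 253} = \frac{364 - \frac{207}{431}}{181} = \left(364 - \frac{207}{431}\right) \frac{1}{181} = \frac{156677}{431} \cdot \frac{1}{181} = \frac{156677}{78011}$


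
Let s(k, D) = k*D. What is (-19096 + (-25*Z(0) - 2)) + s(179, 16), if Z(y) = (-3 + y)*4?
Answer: -15934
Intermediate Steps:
Z(y) = -12 + 4*y
s(k, D) = D*k
(-19096 + (-25*Z(0) - 2)) + s(179, 16) = (-19096 + (-25*(-12 + 4*0) - 2)) + 16*179 = (-19096 + (-25*(-12 + 0) - 2)) + 2864 = (-19096 + (-25*(-12) - 2)) + 2864 = (-19096 + (300 - 2)) + 2864 = (-19096 + 298) + 2864 = -18798 + 2864 = -15934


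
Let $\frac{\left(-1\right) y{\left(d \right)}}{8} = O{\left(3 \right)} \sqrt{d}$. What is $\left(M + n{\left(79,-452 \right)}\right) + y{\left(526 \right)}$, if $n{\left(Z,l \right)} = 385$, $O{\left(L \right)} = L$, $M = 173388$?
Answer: $173773 - 24 \sqrt{526} \approx 1.7322 \cdot 10^{5}$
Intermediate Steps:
$y{\left(d \right)} = - 24 \sqrt{d}$ ($y{\left(d \right)} = - 8 \cdot 3 \sqrt{d} = - 24 \sqrt{d}$)
$\left(M + n{\left(79,-452 \right)}\right) + y{\left(526 \right)} = \left(173388 + 385\right) - 24 \sqrt{526} = 173773 - 24 \sqrt{526}$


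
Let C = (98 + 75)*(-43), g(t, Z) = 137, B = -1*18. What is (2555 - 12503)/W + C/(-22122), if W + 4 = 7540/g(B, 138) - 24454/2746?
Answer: -13778789635231/58438337958 ≈ -235.78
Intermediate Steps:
B = -18
C = -7439 (C = 173*(-43) = -7439)
W = 7924917/188101 (W = -4 + (7540/137 - 24454/2746) = -4 + (7540*(1/137) - 24454*1/2746) = -4 + (7540/137 - 12227/1373) = -4 + 8677321/188101 = 7924917/188101 ≈ 42.131)
(2555 - 12503)/W + C/(-22122) = (2555 - 12503)/(7924917/188101) - 7439/(-22122) = -9948*188101/7924917 - 7439*(-1/22122) = -623742916/2641639 + 7439/22122 = -13778789635231/58438337958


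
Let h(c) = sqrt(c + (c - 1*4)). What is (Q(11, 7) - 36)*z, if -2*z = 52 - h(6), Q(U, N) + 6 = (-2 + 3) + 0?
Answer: 1066 - 41*sqrt(2) ≈ 1008.0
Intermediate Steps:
h(c) = sqrt(-4 + 2*c) (h(c) = sqrt(c + (c - 4)) = sqrt(c + (-4 + c)) = sqrt(-4 + 2*c))
Q(U, N) = -5 (Q(U, N) = -6 + ((-2 + 3) + 0) = -6 + (1 + 0) = -6 + 1 = -5)
z = -26 + sqrt(2) (z = -(52 - sqrt(-4 + 2*6))/2 = -(52 - sqrt(-4 + 12))/2 = -(52 - sqrt(8))/2 = -(52 - 2*sqrt(2))/2 = -26 + sqrt(2) ≈ -24.586)
(Q(11, 7) - 36)*z = (-5 - 36)*(-26 + sqrt(2)) = -41*(-26 + sqrt(2)) = 1066 - 41*sqrt(2)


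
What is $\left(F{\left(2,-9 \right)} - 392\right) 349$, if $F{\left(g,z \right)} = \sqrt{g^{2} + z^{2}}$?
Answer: $-136808 + 349 \sqrt{85} \approx -1.3359 \cdot 10^{5}$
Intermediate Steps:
$\left(F{\left(2,-9 \right)} - 392\right) 349 = \left(\sqrt{2^{2} + \left(-9\right)^{2}} - 392\right) 349 = \left(\sqrt{4 + 81} - 392\right) 349 = \left(\sqrt{85} - 392\right) 349 = \left(-392 + \sqrt{85}\right) 349 = -136808 + 349 \sqrt{85}$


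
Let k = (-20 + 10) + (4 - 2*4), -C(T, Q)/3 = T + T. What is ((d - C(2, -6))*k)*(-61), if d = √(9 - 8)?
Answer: 11102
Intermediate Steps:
C(T, Q) = -6*T (C(T, Q) = -3*(T + T) = -6*T)
d = 1 (d = √1 = 1)
k = -14 (k = -10 + (4 - 8) = -10 - 4 = -14)
((d - C(2, -6))*k)*(-61) = ((1 - (-6)*2)*(-14))*(-61) = ((1 - 1*(-12))*(-14))*(-61) = ((1 + 12)*(-14))*(-61) = (13*(-14))*(-61) = -182*(-61) = 11102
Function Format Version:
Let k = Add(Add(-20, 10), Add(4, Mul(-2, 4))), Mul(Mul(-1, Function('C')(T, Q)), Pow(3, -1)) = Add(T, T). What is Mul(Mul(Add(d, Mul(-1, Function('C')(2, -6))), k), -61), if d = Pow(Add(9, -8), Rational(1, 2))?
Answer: 11102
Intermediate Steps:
Function('C')(T, Q) = Mul(-6, T) (Function('C')(T, Q) = Mul(-3, Add(T, T)) = Mul(-3, Mul(2, T)) = Mul(-6, T))
d = 1 (d = Pow(1, Rational(1, 2)) = 1)
k = -14 (k = Add(-10, Add(4, -8)) = Add(-10, -4) = -14)
Mul(Mul(Add(d, Mul(-1, Function('C')(2, -6))), k), -61) = Mul(Mul(Add(1, Mul(-1, Mul(-6, 2))), -14), -61) = Mul(Mul(Add(1, Mul(-1, -12)), -14), -61) = Mul(Mul(Add(1, 12), -14), -61) = Mul(Mul(13, -14), -61) = Mul(-182, -61) = 11102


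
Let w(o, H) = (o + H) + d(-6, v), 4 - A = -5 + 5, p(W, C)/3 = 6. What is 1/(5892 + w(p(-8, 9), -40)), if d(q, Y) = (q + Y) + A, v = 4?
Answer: 1/5872 ≈ 0.00017030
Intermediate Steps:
p(W, C) = 18 (p(W, C) = 3*6 = 18)
A = 4 (A = 4 - (-5 + 5) = 4 - 1*0 = 4 + 0 = 4)
d(q, Y) = 4 + Y + q (d(q, Y) = (q + Y) + 4 = (Y + q) + 4 = 4 + Y + q)
w(o, H) = 2 + H + o (w(o, H) = (o + H) + (4 + 4 - 6) = (H + o) + 2 = 2 + H + o)
1/(5892 + w(p(-8, 9), -40)) = 1/(5892 + (2 - 40 + 18)) = 1/(5892 - 20) = 1/5872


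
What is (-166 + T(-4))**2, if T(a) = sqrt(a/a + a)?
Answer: (166 - I*sqrt(3))**2 ≈ 27553.0 - 575.04*I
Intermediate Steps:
T(a) = sqrt(1 + a)
(-166 + T(-4))**2 = (-166 + sqrt(1 - 4))**2 = (-166 + sqrt(-3))**2 = (-166 + I*sqrt(3))**2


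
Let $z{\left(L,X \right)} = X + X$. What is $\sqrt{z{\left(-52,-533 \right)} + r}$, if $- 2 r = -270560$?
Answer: $\sqrt{134214} \approx 366.35$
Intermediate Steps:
$z{\left(L,X \right)} = 2 X$
$r = 135280$ ($r = \left(- \frac{1}{2}\right) \left(-270560\right) = 135280$)
$\sqrt{z{\left(-52,-533 \right)} + r} = \sqrt{2 \left(-533\right) + 135280} = \sqrt{-1066 + 135280} = \sqrt{134214}$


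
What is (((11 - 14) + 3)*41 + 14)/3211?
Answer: 14/3211 ≈ 0.0043600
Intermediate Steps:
(((11 - 14) + 3)*41 + 14)/3211 = ((-3 + 3)*41 + 14)*(1/3211) = (0*41 + 14)*(1/3211) = (0 + 14)*(1/3211) = 14*(1/3211) = 14/3211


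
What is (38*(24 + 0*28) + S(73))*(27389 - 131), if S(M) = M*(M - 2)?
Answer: 166137510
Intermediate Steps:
S(M) = M*(-2 + M)
(38*(24 + 0*28) + S(73))*(27389 - 131) = (38*(24 + 0*28) + 73*(-2 + 73))*(27389 - 131) = (38*(24 + 0) + 73*71)*27258 = (38*24 + 5183)*27258 = (912 + 5183)*27258 = 6095*27258 = 166137510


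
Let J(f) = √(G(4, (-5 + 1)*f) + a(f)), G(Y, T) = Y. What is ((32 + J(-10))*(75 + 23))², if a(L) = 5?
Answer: 11764900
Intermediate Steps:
J(f) = 3 (J(f) = √(4 + 5) = √9 = 3)
((32 + J(-10))*(75 + 23))² = ((32 + 3)*(75 + 23))² = (35*98)² = 3430² = 11764900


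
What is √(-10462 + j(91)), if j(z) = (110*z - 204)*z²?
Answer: 8*√1268641 ≈ 9010.7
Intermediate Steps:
j(z) = z²*(-204 + 110*z) (j(z) = (-204 + 110*z)*z² = z²*(-204 + 110*z))
√(-10462 + j(91)) = √(-10462 + 91²*(-204 + 110*91)) = √(-10462 + 8281*(-204 + 10010)) = √(-10462 + 8281*9806) = √(-10462 + 81203486) = √81193024 = 8*√1268641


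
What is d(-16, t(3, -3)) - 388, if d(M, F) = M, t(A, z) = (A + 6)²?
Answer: -404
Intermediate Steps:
t(A, z) = (6 + A)²
d(-16, t(3, -3)) - 388 = -16 - 388 = -404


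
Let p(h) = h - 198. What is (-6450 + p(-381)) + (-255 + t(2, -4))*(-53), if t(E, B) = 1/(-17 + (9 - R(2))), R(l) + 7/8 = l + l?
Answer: 577678/89 ≈ 6490.8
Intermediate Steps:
R(l) = -7/8 + 2*l (R(l) = -7/8 + (l + l) = -7/8 + 2*l)
p(h) = -198 + h
t(E, B) = -8/89 (t(E, B) = 1/(-17 + (9 - (-7/8 + 2*2))) = 1/(-17 + (9 - (-7/8 + 4))) = 1/(-17 + (9 - 1*25/8)) = 1/(-17 + (9 - 25/8)) = 1/(-17 + 47/8) = 1/(-89/8) = -8/89)
(-6450 + p(-381)) + (-255 + t(2, -4))*(-53) = (-6450 + (-198 - 381)) + (-255 - 8/89)*(-53) = (-6450 - 579) - 22703/89*(-53) = -7029 + 1203259/89 = 577678/89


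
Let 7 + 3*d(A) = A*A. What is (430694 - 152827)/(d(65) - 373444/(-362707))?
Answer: 100784305969/510339486 ≈ 197.48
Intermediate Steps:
d(A) = -7/3 + A**2/3 (d(A) = -7/3 + (A*A)/3 = -7/3 + A**2/3)
(430694 - 152827)/(d(65) - 373444/(-362707)) = (430694 - 152827)/((-7/3 + (1/3)*65**2) - 373444/(-362707)) = 277867/((-7/3 + (1/3)*4225) - 373444*(-1/362707)) = 277867/((-7/3 + 4225/3) + 373444/362707) = 277867/(1406 + 373444/362707) = 277867/(510339486/362707) = 277867*(362707/510339486) = 100784305969/510339486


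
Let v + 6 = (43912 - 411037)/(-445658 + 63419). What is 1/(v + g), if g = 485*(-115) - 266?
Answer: -11583/649181276 ≈ -1.7842e-5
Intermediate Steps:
g = -56041 (g = -55775 - 266 = -56041)
v = -58373/11583 (v = -6 + (43912 - 411037)/(-445658 + 63419) = -6 - 367125/(-382239) = -6 - 367125*(-1/382239) = -6 + 11125/11583 = -58373/11583 ≈ -5.0395)
1/(v + g) = 1/(-58373/11583 - 56041) = 1/(-649181276/11583) = -11583/649181276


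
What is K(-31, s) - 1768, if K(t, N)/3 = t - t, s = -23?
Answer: -1768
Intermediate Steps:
K(t, N) = 0 (K(t, N) = 3*(t - t) = 3*0 = 0)
K(-31, s) - 1768 = 0 - 1768 = -1768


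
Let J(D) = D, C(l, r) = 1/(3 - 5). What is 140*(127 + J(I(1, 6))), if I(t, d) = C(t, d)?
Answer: 17710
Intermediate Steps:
C(l, r) = -½ (C(l, r) = 1/(-2) = -½)
I(t, d) = -½
140*(127 + J(I(1, 6))) = 140*(127 - ½) = 140*(253/2) = 17710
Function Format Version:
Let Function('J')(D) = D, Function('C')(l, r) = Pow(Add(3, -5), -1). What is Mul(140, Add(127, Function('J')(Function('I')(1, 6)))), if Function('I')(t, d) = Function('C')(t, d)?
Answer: 17710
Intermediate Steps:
Function('C')(l, r) = Rational(-1, 2) (Function('C')(l, r) = Pow(-2, -1) = Rational(-1, 2))
Function('I')(t, d) = Rational(-1, 2)
Mul(140, Add(127, Function('J')(Function('I')(1, 6)))) = Mul(140, Add(127, Rational(-1, 2))) = Mul(140, Rational(253, 2)) = 17710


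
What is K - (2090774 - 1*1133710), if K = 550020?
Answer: -407044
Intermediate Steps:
K - (2090774 - 1*1133710) = 550020 - (2090774 - 1*1133710) = 550020 - (2090774 - 1133710) = 550020 - 1*957064 = 550020 - 957064 = -407044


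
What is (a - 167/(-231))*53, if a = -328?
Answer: -4006853/231 ≈ -17346.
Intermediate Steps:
(a - 167/(-231))*53 = (-328 - 167/(-231))*53 = (-328 - 167*(-1/231))*53 = (-328 + 167/231)*53 = -75601/231*53 = -4006853/231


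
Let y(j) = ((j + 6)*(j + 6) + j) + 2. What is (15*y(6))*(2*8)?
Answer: 36480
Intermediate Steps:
y(j) = 2 + j + (6 + j)² (y(j) = ((6 + j)*(6 + j) + j) + 2 = ((6 + j)² + j) + 2 = (j + (6 + j)²) + 2 = 2 + j + (6 + j)²)
(15*y(6))*(2*8) = (15*(2 + 6 + (6 + 6)²))*(2*8) = (15*(2 + 6 + 12²))*16 = (15*(2 + 6 + 144))*16 = (15*152)*16 = 2280*16 = 36480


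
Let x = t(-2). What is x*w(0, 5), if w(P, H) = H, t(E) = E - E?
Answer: 0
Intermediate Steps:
t(E) = 0
x = 0
x*w(0, 5) = 0*5 = 0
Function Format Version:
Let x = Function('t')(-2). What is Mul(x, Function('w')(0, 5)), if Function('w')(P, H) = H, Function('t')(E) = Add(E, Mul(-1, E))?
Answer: 0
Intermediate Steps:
Function('t')(E) = 0
x = 0
Mul(x, Function('w')(0, 5)) = Mul(0, 5) = 0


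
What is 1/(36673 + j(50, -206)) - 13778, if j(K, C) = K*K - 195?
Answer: -537038883/38978 ≈ -13778.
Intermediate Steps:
j(K, C) = -195 + K² (j(K, C) = K² - 195 = -195 + K²)
1/(36673 + j(50, -206)) - 13778 = 1/(36673 + (-195 + 50²)) - 13778 = 1/(36673 + (-195 + 2500)) - 13778 = 1/(36673 + 2305) - 13778 = 1/38978 - 13778 = -537038883/38978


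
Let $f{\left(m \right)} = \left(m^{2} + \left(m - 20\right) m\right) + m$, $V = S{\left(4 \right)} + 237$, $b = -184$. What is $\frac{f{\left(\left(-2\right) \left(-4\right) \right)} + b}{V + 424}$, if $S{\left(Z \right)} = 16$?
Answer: $- \frac{208}{677} \approx -0.30724$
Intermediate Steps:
$V = 253$ ($V = 16 + 237 = 253$)
$f{\left(m \right)} = m + m^{2} + m \left(-20 + m\right)$ ($f{\left(m \right)} = \left(m^{2} + \left(-20 + m\right) m\right) + m = \left(m^{2} + m \left(-20 + m\right)\right) + m = m + m^{2} + m \left(-20 + m\right)$)
$\frac{f{\left(\left(-2\right) \left(-4\right) \right)} + b}{V + 424} = \frac{\left(-2\right) \left(-4\right) \left(-19 + 2 \left(\left(-2\right) \left(-4\right)\right)\right) - 184}{253 + 424} = \frac{8 \left(-19 + 2 \cdot 8\right) - 184}{677} = \left(8 \left(-19 + 16\right) - 184\right) \frac{1}{677} = \left(8 \left(-3\right) - 184\right) \frac{1}{677} = \left(-24 - 184\right) \frac{1}{677} = \left(-208\right) \frac{1}{677} = - \frac{208}{677}$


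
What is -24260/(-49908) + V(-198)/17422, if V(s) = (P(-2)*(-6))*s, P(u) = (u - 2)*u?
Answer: 112122919/108687147 ≈ 1.0316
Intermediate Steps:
P(u) = u*(-2 + u) (P(u) = (-2 + u)*u = u*(-2 + u))
V(s) = -48*s (V(s) = (-2*(-2 - 2)*(-6))*s = (-2*(-4)*(-6))*s = (8*(-6))*s = -48*s)
-24260/(-49908) + V(-198)/17422 = -24260/(-49908) - 48*(-198)/17422 = -24260*(-1/49908) + 9504*(1/17422) = 6065/12477 + 4752/8711 = 112122919/108687147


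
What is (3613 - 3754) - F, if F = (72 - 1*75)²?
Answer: -150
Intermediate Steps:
F = 9 (F = (72 - 75)² = (-3)² = 9)
(3613 - 3754) - F = (3613 - 3754) - 1*9 = -141 - 9 = -150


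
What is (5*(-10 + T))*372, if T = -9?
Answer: -35340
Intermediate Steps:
(5*(-10 + T))*372 = (5*(-10 - 9))*372 = (5*(-19))*372 = -95*372 = -35340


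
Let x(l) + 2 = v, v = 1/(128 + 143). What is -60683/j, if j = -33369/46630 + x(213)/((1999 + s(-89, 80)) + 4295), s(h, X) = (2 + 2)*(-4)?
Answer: 1203547040603005/14199293638 ≈ 84761.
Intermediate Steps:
s(h, X) = -16 (s(h, X) = 4*(-4) = -16)
v = 1/271 ≈ 0.0036900
x(l) = -541/271 (x(l) = -2 + 1/271 = -541/271)
j = -14199293638/19833347735 (j = -33369/46630 - 541/(271*((1999 - 16) + 4295)) = -33369*1/46630 - 541/(271*(1983 + 4295)) = -33369/46630 - 541/271/6278 = -33369/46630 - 541/271*1/6278 = -33369/46630 - 541/1701338 = -14199293638/19833347735 ≈ -0.71593)
-60683/j = -60683/(-14199293638/19833347735) = -60683*(-19833347735/14199293638) = 1203547040603005/14199293638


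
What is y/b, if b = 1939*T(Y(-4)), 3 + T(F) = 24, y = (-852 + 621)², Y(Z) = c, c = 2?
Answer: 363/277 ≈ 1.3105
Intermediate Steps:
Y(Z) = 2
y = 53361 (y = (-231)² = 53361)
T(F) = 21 (T(F) = -3 + 24 = 21)
b = 40719 (b = 1939*21 = 40719)
y/b = 53361/40719 = 53361*(1/40719) = 363/277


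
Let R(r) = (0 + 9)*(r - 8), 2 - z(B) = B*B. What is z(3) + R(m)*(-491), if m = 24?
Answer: -70711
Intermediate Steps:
z(B) = 2 - B**2 (z(B) = 2 - B*B = 2 - B**2)
R(r) = -72 + 9*r (R(r) = 9*(-8 + r) = -72 + 9*r)
z(3) + R(m)*(-491) = (2 - 1*3**2) + (-72 + 9*24)*(-491) = (2 - 1*9) + (-72 + 216)*(-491) = (2 - 9) + 144*(-491) = -7 - 70704 = -70711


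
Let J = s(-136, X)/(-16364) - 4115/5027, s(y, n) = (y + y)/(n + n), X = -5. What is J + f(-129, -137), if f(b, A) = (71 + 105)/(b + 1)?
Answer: -1805846079/822618280 ≈ -2.1952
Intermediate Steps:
s(y, n) = y/n (s(y, n) = (2*y)/((2*n)) = (2*y)*(1/(2*n)) = y/n)
f(b, A) = 176/(1 + b)
J = -84343243/102827285 (J = -136/(-5)/(-16364) - 4115/5027 = -136*(-⅕)*(-1/16364) - 4115*1/5027 = (136/5)*(-1/16364) - 4115/5027 = -34/20455 - 4115/5027 = -84343243/102827285 ≈ -0.82024)
J + f(-129, -137) = -84343243/102827285 + 176/(1 - 129) = -84343243/102827285 + 176/(-128) = -84343243/102827285 + 176*(-1/128) = -84343243/102827285 - 11/8 = -1805846079/822618280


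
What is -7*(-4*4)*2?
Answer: 224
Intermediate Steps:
-7*(-4*4)*2 = -(-112)*2 = -7*(-32) = 224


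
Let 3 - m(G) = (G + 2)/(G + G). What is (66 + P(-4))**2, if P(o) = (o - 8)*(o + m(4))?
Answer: 7569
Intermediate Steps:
m(G) = 3 - (2 + G)/(2*G) (m(G) = 3 - (G + 2)/(G + G) = 3 - (2 + G)/(2*G))
P(o) = (-8 + o)*(9/4 + o) (P(o) = (o - 8)*(o + (5/2 - 1/4)) = (-8 + o)*(o + (5/2 - 1*1/4)) = (-8 + o)*(o + (5/2 - 1/4)) = (-8 + o)*(o + 9/4) = (-8 + o)*(9/4 + o))
(66 + P(-4))**2 = (66 + (-18 + (-4)**2 - 23/4*(-4)))**2 = (66 + (-18 + 16 + 23))**2 = (66 + 21)**2 = 87**2 = 7569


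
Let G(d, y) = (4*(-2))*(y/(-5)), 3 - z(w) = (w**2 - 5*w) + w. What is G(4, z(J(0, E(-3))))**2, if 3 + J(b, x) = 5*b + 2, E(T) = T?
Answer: 256/25 ≈ 10.240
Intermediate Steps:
J(b, x) = -1 + 5*b (J(b, x) = -3 + (5*b + 2) = -3 + (2 + 5*b) = -1 + 5*b)
z(w) = 3 - w**2 + 4*w (z(w) = 3 - ((w**2 - 5*w) + w) = 3 - (w**2 - 4*w) = 3 + (-w**2 + 4*w) = 3 - w**2 + 4*w)
G(d, y) = 8*y/5 (G(d, y) = -8*y*(-1)/5 = -(-8)*y/5 = 8*y/5)
G(4, z(J(0, E(-3))))**2 = (8*(3 - (-1 + 5*0)**2 + 4*(-1 + 5*0))/5)**2 = (8*(3 - (-1 + 0)**2 + 4*(-1 + 0))/5)**2 = (8*(3 - 1*(-1)**2 + 4*(-1))/5)**2 = (8*(3 - 1*1 - 4)/5)**2 = (8*(3 - 1 - 4)/5)**2 = ((8/5)*(-2))**2 = (-16/5)**2 = 256/25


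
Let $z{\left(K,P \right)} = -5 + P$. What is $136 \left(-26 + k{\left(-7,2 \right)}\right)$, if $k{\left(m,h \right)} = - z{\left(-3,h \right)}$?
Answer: $-3128$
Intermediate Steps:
$k{\left(m,h \right)} = 5 - h$ ($k{\left(m,h \right)} = - (-5 + h) = 5 - h$)
$136 \left(-26 + k{\left(-7,2 \right)}\right) = 136 \left(-26 + \left(5 - 2\right)\right) = 136 \left(-26 + 3\right) = 136 \left(-23\right) = -3128$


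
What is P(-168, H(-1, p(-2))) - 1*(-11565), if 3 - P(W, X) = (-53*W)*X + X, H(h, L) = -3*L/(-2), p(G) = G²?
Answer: -41862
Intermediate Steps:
H(h, L) = 3*L/2 (H(h, L) = -3*L*(-1)/2 = -(-3)*L/2 = 3*L/2)
P(W, X) = 3 - X + 53*W*X (P(W, X) = 3 - ((-53*W)*X + X) = 3 - (-53*W*X + X) = 3 - (X - 53*W*X) = 3 + (-X + 53*W*X) = 3 - X + 53*W*X)
P(-168, H(-1, p(-2))) - 1*(-11565) = (3 - 3*(-2)²/2 + 53*(-168)*((3/2)*(-2)²)) - 1*(-11565) = (3 - 3*4/2 + 53*(-168)*((3/2)*4)) + 11565 = (3 - 1*6 + 53*(-168)*6) + 11565 = (3 - 6 - 53424) + 11565 = -53427 + 11565 = -41862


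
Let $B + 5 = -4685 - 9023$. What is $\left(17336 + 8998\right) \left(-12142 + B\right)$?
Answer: $-680865570$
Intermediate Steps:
$B = -13713$ ($B = -5 - 13708 = -13713$)
$\left(17336 + 8998\right) \left(-12142 + B\right) = \left(17336 + 8998\right) \left(-12142 - 13713\right) = 26334 \left(-25855\right) = -680865570$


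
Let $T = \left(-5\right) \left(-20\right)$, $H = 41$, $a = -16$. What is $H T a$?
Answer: $-65600$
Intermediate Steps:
$T = 100$
$H T a = 41 \cdot 100 \left(-16\right) = 4100 \left(-16\right) = -65600$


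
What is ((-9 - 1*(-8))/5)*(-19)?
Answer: 19/5 ≈ 3.8000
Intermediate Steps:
((-9 - 1*(-8))/5)*(-19) = ((-9 + 8)*(⅕))*(-19) = -1*⅕*(-19) = -⅕*(-19) = 19/5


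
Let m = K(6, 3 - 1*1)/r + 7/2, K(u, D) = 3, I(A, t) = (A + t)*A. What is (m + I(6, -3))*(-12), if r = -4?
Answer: -249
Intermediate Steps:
I(A, t) = A*(A + t)
m = 11/4 (m = 3/(-4) + 7/2 = 3*(-1/4) + 7*(1/2) = -3/4 + 7/2 = 11/4 ≈ 2.7500)
(m + I(6, -3))*(-12) = (11/4 + 6*(6 - 3))*(-12) = (11/4 + 6*3)*(-12) = (11/4 + 18)*(-12) = (83/4)*(-12) = -249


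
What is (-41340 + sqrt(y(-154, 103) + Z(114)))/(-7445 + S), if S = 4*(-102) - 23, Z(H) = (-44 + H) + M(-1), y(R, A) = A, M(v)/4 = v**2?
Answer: 10335/1969 - sqrt(177)/7876 ≈ 5.2472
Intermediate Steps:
M(v) = 4*v**2
Z(H) = -40 + H (Z(H) = (-44 + H) + 4*(-1)**2 = (-44 + H) + 4*1 = (-44 + H) + 4 = -40 + H)
S = -431 (S = -408 - 23 = -431)
(-41340 + sqrt(y(-154, 103) + Z(114)))/(-7445 + S) = (-41340 + sqrt(103 + (-40 + 114)))/(-7445 - 431) = (-41340 + sqrt(103 + 74))/(-7876) = (-41340 + sqrt(177))*(-1/7876) = 10335/1969 - sqrt(177)/7876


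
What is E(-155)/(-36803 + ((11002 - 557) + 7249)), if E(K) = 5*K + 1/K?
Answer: 120126/2961895 ≈ 0.040557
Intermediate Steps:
E(K) = 1/K + 5*K (E(K) = 5*K + 1/K = 1/K + 5*K)
E(-155)/(-36803 + ((11002 - 557) + 7249)) = (1/(-155) + 5*(-155))/(-36803 + ((11002 - 557) + 7249)) = (-1/155 - 775)/(-36803 + (10445 + 7249)) = -120126/(155*(-36803 + 17694)) = -120126/155/(-19109) = -120126/155*(-1/19109) = 120126/2961895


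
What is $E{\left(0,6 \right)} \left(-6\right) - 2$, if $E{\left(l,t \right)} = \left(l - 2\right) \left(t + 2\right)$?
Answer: $94$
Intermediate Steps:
$E{\left(l,t \right)} = \left(-2 + l\right) \left(2 + t\right)$
$E{\left(0,6 \right)} \left(-6\right) - 2 = \left(-4 - 12 + 2 \cdot 0 + 0 \cdot 6\right) \left(-6\right) - 2 = \left(-4 - 12 + 0 + 0\right) \left(-6\right) - 2 = \left(-16\right) \left(-6\right) - 2 = 96 - 2 = 94$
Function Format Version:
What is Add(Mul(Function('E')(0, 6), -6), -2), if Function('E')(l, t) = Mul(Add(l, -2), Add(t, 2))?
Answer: 94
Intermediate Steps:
Function('E')(l, t) = Mul(Add(-2, l), Add(2, t))
Add(Mul(Function('E')(0, 6), -6), -2) = Add(Mul(Add(-4, Mul(-2, 6), Mul(2, 0), Mul(0, 6)), -6), -2) = Add(Mul(Add(-4, -12, 0, 0), -6), -2) = Add(Mul(-16, -6), -2) = Add(96, -2) = 94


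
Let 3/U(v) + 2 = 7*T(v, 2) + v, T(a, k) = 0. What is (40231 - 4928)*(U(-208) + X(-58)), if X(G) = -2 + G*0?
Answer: -4977723/70 ≈ -71110.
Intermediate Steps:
X(G) = -2 (X(G) = -2 + 0 = -2)
U(v) = 3/(-2 + v) (U(v) = 3/(-2 + (7*0 + v)) = 3/(-2 + (0 + v)) = 3/(-2 + v))
(40231 - 4928)*(U(-208) + X(-58)) = (40231 - 4928)*(3/(-2 - 208) - 2) = 35303*(3/(-210) - 2) = 35303*(3*(-1/210) - 2) = 35303*(-1/70 - 2) = 35303*(-141/70) = -4977723/70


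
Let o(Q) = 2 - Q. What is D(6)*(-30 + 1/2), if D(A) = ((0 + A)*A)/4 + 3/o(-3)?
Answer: -1416/5 ≈ -283.20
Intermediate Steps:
D(A) = ⅗ + A²/4 (D(A) = ((0 + A)*A)/4 + 3/(2 - 1*(-3)) = (A*A)*(¼) + 3/(2 + 3) = A²*(¼) + 3/5 = A²/4 + 3*(⅕) = A²/4 + ⅗ = ⅗ + A²/4)
D(6)*(-30 + 1/2) = (⅗ + (¼)*6²)*(-30 + 1/2) = (⅗ + (¼)*36)*(-30 + ½) = (⅗ + 9)*(-59/2) = (48/5)*(-59/2) = -1416/5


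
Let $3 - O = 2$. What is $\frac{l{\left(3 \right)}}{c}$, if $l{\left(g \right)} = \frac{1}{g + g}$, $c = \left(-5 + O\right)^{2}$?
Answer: $\frac{1}{96} \approx 0.010417$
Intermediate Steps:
$O = 1$ ($O = 3 - 2 = 1$)
$c = 16$ ($c = \left(-5 + 1\right)^{2} = \left(-4\right)^{2} = 16$)
$l{\left(g \right)} = \frac{1}{2 g}$
$\frac{l{\left(3 \right)}}{c} = \frac{\frac{1}{2} \cdot \frac{1}{3}}{16} = \frac{1}{2} \cdot \frac{1}{3} \cdot \frac{1}{16} = \frac{1}{6} \cdot \frac{1}{16} = \frac{1}{96}$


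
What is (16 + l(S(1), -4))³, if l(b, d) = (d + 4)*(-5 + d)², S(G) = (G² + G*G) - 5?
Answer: 4096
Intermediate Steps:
S(G) = -5 + 2*G² (S(G) = (G² + G²) - 5 = 2*G² - 5 = -5 + 2*G²)
l(b, d) = (-5 + d)²*(4 + d) (l(b, d) = (4 + d)*(-5 + d)² = (-5 + d)²*(4 + d))
(16 + l(S(1), -4))³ = (16 + (-5 - 4)²*(4 - 4))³ = (16 + (-9)²*0)³ = (16 + 81*0)³ = (16 + 0)³ = 16³ = 4096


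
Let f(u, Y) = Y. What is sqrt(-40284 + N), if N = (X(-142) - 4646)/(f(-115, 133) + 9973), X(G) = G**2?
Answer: I*sqrt(1028524471529)/5053 ≈ 200.7*I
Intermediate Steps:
N = 7759/5053 (N = ((-142)**2 - 4646)/(133 + 9973) = (20164 - 4646)/10106 = 15518*(1/10106) = 7759/5053 ≈ 1.5355)
sqrt(-40284 + N) = sqrt(-40284 + 7759/5053) = sqrt(-203547293/5053) = I*sqrt(1028524471529)/5053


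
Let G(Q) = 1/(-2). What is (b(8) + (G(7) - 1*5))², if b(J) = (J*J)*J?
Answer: 1026169/4 ≈ 2.5654e+5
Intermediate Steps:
G(Q) = -½
b(J) = J³ (b(J) = J²*J = J³)
(b(8) + (G(7) - 1*5))² = (8³ + (-½ - 1*5))² = (512 + (-½ - 5))² = (512 - 11/2)² = (1013/2)² = 1026169/4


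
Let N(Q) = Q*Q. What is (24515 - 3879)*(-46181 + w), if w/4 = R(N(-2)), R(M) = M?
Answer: -952660940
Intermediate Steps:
N(Q) = Q²
w = 16 (w = 4*(-2)² = 4*4 = 16)
(24515 - 3879)*(-46181 + w) = (24515 - 3879)*(-46181 + 16) = 20636*(-46165) = -952660940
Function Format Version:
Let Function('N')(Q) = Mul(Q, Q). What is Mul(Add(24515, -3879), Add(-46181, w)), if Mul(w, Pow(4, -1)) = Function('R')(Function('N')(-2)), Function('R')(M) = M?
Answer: -952660940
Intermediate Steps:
Function('N')(Q) = Pow(Q, 2)
w = 16 (w = Mul(4, Pow(-2, 2)) = Mul(4, 4) = 16)
Mul(Add(24515, -3879), Add(-46181, w)) = Mul(Add(24515, -3879), Add(-46181, 16)) = Mul(20636, -46165) = -952660940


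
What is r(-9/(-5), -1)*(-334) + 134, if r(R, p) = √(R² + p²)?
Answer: 134 - 334*√106/5 ≈ -553.75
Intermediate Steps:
r(-9/(-5), -1)*(-334) + 134 = √((-9/(-5))² + (-1)²)*(-334) + 134 = √((-9*(-⅕))² + 1)*(-334) + 134 = √((9/5)² + 1)*(-334) + 134 = √(81/25 + 1)*(-334) + 134 = √(106/25)*(-334) + 134 = (√106/5)*(-334) + 134 = -334*√106/5 + 134 = 134 - 334*√106/5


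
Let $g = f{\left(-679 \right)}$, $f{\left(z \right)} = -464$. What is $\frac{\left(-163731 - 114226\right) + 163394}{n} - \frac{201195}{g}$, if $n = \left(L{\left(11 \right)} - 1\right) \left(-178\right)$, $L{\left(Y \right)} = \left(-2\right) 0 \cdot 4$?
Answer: $- \frac{8672261}{41296} \approx -210.0$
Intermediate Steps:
$L{\left(Y \right)} = 0$ ($L{\left(Y \right)} = 0 \cdot 4 = 0$)
$n = 178$ ($n = \left(0 - 1\right) \left(-178\right) = \left(-1\right) \left(-178\right) = 178$)
$g = -464$
$\frac{\left(-163731 - 114226\right) + 163394}{n} - \frac{201195}{g} = \frac{\left(-163731 - 114226\right) + 163394}{178} - \frac{201195}{-464} = \left(-277957 + 163394\right) \frac{1}{178} - - \frac{201195}{464} = \left(-114563\right) \frac{1}{178} + \frac{201195}{464} = - \frac{114563}{178} + \frac{201195}{464} = - \frac{8672261}{41296}$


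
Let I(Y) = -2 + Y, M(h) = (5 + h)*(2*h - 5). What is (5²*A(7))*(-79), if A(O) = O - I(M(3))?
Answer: -1975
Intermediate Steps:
M(h) = (-5 + 2*h)*(5 + h) (M(h) = (5 + h)*(-5 + 2*h) = (-5 + 2*h)*(5 + h))
A(O) = -6 + O (A(O) = O - (-2 + (-25 + 2*3² + 5*3)) = O - (-2 + (-25 + 2*9 + 15)) = O - (-2 + (-25 + 18 + 15)) = O - (-2 + 8) = O - 1*6 = O - 6 = -6 + O)
(5²*A(7))*(-79) = (5²*(-6 + 7))*(-79) = (25*1)*(-79) = 25*(-79) = -1975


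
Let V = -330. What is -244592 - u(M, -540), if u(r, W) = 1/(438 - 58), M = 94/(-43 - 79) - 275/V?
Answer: -92944961/380 ≈ -2.4459e+5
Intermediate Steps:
M = 23/366 (M = 94/(-43 - 79) - 275/(-330) = 94/(-122) - 275*(-1/330) = 94*(-1/122) + 5/6 = -47/61 + 5/6 = 23/366 ≈ 0.062842)
u(r, W) = 1/380
-244592 - u(M, -540) = -244592 - 1*1/380 = -244592 - 1/380 = -92944961/380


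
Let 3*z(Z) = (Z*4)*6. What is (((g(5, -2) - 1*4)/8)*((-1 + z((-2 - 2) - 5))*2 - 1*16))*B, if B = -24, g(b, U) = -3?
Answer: -3402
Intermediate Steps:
z(Z) = 8*Z (z(Z) = ((Z*4)*6)/3 = ((4*Z)*6)/3 = (24*Z)/3 = 8*Z)
(((g(5, -2) - 1*4)/8)*((-1 + z((-2 - 2) - 5))*2 - 1*16))*B = (((-3 - 1*4)/8)*((-1 + 8*((-2 - 2) - 5))*2 - 1*16))*(-24) = (((-3 - 4)*(⅛))*((-1 + 8*(-4 - 5))*2 - 16))*(-24) = ((-7*⅛)*((-1 + 8*(-9))*2 - 16))*(-24) = -7*((-1 - 72)*2 - 16)/8*(-24) = -7*(-73*2 - 16)/8*(-24) = -7*(-146 - 16)/8*(-24) = -7/8*(-162)*(-24) = (567/4)*(-24) = -3402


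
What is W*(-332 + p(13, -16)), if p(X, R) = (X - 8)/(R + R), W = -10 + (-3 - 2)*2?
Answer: 53145/8 ≈ 6643.1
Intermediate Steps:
W = -20 (W = -10 - 5*2 = -10 - 10 = -20)
p(X, R) = (-8 + X)/(2*R) (p(X, R) = (-8 + X)/((2*R)) = (-8 + X)*(1/(2*R)) = (-8 + X)/(2*R))
W*(-332 + p(13, -16)) = -20*(-332 + (½)*(-8 + 13)/(-16)) = -20*(-332 + (½)*(-1/16)*5) = -20*(-332 - 5/32) = -20*(-10629/32) = 53145/8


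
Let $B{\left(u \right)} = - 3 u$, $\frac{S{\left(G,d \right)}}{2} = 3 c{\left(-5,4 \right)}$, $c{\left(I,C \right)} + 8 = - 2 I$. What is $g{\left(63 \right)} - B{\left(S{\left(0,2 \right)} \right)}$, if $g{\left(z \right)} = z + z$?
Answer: $162$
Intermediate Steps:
$c{\left(I,C \right)} = -8 - 2 I$
$S{\left(G,d \right)} = 12$ ($S{\left(G,d \right)} = 2 \cdot 3 \left(-8 - -10\right) = 2 \cdot 3 \left(-8 + 10\right) = 2 \cdot 3 \cdot 2 = 2 \cdot 6 = 12$)
$g{\left(z \right)} = 2 z$
$g{\left(63 \right)} - B{\left(S{\left(0,2 \right)} \right)} = 2 \cdot 63 - \left(-3\right) 12 = 126 - -36 = 126 + 36 = 162$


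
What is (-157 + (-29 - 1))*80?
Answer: -14960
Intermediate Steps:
(-157 + (-29 - 1))*80 = (-157 - 30)*80 = -187*80 = -14960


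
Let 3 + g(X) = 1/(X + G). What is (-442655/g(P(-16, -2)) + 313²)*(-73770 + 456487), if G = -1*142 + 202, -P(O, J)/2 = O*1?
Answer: 5179365420399/55 ≈ 9.4170e+10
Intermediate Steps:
P(O, J) = -2*O
G = 60 (G = -142 + 202 = 60)
g(X) = -3 + 1/(60 + X) (g(X) = -3 + 1/(X + 60) = -3 + 1/(60 + X))
(-442655/g(P(-16, -2)) + 313²)*(-73770 + 456487) = (-442655*(60 - 2*(-16))/(-179 - (-6)*(-16)) + 313²)*(-73770 + 456487) = (-442655*(60 + 32)/(-179 - 3*32) + 97969)*382717 = (-442655*92/(-179 - 96) + 97969)*382717 = (-442655/((1/92)*(-275)) + 97969)*382717 = (-442655/(-275/92) + 97969)*382717 = (-442655*(-92/275) + 97969)*382717 = (8144852/55 + 97969)*382717 = (13533147/55)*382717 = 5179365420399/55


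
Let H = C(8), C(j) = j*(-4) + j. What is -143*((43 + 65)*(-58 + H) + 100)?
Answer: 1252108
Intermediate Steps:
C(j) = -3*j (C(j) = -4*j + j = -3*j)
H = -24 (H = -3*8 = -24)
-143*((43 + 65)*(-58 + H) + 100) = -143*((43 + 65)*(-58 - 24) + 100) = -143*(108*(-82) + 100) = -143*(-8856 + 100) = -143*(-8756) = 1252108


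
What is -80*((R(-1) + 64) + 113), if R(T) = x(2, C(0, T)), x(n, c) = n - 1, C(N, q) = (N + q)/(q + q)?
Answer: -14240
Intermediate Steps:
C(N, q) = (N + q)/(2*q) (C(N, q) = (N + q)/((2*q)) = (N + q)*(1/(2*q)) = (N + q)/(2*q))
x(n, c) = -1 + n
R(T) = 1 (R(T) = -1 + 2 = 1)
-80*((R(-1) + 64) + 113) = -80*((1 + 64) + 113) = -80*(65 + 113) = -80*178 = -14240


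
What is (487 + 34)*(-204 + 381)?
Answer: 92217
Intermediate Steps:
(487 + 34)*(-204 + 381) = 521*177 = 92217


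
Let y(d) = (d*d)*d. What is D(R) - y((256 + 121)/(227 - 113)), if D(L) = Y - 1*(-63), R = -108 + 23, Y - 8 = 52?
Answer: 128647279/1481544 ≈ 86.833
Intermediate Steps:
Y = 60 (Y = 8 + 52 = 60)
R = -85
y(d) = d**3 (y(d) = d**2*d = d**3)
D(L) = 123 (D(L) = 60 - 1*(-63) = 60 + 63 = 123)
D(R) - y((256 + 121)/(227 - 113)) = 123 - ((256 + 121)/(227 - 113))**3 = 123 - (377/114)**3 = 123 - 1*53582633/1481544 = 123 - 53582633/1481544 = 128647279/1481544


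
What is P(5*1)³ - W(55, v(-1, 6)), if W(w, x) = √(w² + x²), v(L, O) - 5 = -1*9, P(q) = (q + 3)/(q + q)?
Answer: 64/125 - √3041 ≈ -54.633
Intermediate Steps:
P(q) = (3 + q)/(2*q) (P(q) = (3 + q)/((2*q)) = (3 + q)*(1/(2*q)) = (3 + q)/(2*q))
v(L, O) = -4 (v(L, O) = 5 - 1*9 = 5 - 9 = -4)
P(5*1)³ - W(55, v(-1, 6)) = ((3 + 5*1)/(2*((5*1))))³ - √(55² + (-4)²) = ((½)*(3 + 5)/5)³ - √(3025 + 16) = ((½)*(⅕)*8)³ - √3041 = (⅘)³ - √3041 = 64/125 - √3041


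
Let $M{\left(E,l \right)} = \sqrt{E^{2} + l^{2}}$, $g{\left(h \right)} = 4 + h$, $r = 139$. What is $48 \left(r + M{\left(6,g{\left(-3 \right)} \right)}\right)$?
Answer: $6672 + 48 \sqrt{37} \approx 6964.0$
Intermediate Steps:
$48 \left(r + M{\left(6,g{\left(-3 \right)} \right)}\right) = 48 \left(139 + \sqrt{6^{2} + \left(4 - 3\right)^{2}}\right) = 48 \left(139 + \sqrt{36 + 1^{2}}\right) = 48 \left(139 + \sqrt{36 + 1}\right) = 48 \left(139 + \sqrt{37}\right) = 6672 + 48 \sqrt{37}$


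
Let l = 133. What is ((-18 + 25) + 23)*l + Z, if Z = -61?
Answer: 3929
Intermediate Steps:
((-18 + 25) + 23)*l + Z = ((-18 + 25) + 23)*133 - 61 = (7 + 23)*133 - 61 = 30*133 - 61 = 3990 - 61 = 3929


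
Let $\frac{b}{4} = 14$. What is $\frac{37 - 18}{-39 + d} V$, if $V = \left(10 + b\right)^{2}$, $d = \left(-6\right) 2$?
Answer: $- \frac{27588}{17} \approx -1622.8$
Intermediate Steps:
$b = 56$ ($b = 4 \cdot 14 = 56$)
$d = -12$
$V = 4356$ ($V = \left(10 + 56\right)^{2} = 66^{2} = 4356$)
$\frac{37 - 18}{-39 + d} V = \frac{37 - 18}{-39 - 12} \cdot 4356 = \frac{19}{-51} \cdot 4356 = 19 \left(- \frac{1}{51}\right) 4356 = \left(- \frac{19}{51}\right) 4356 = - \frac{27588}{17}$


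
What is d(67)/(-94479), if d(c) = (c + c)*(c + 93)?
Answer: -21440/94479 ≈ -0.22693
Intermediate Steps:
d(c) = 2*c*(93 + c) (d(c) = (2*c)*(93 + c) = 2*c*(93 + c))
d(67)/(-94479) = (2*67*(93 + 67))/(-94479) = (2*67*160)*(-1/94479) = 21440*(-1/94479) = -21440/94479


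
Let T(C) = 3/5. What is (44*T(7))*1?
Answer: 132/5 ≈ 26.400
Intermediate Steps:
T(C) = ⅗ (T(C) = 3*(⅕) = ⅗)
(44*T(7))*1 = (44*(⅗))*1 = (132/5)*1 = 132/5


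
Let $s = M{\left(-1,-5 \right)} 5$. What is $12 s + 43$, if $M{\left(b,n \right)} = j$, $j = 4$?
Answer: $283$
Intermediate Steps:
$M{\left(b,n \right)} = 4$
$s = 20$ ($s = 4 \cdot 5 = 20$)
$12 s + 43 = 12 \cdot 20 + 43 = 240 + 43 = 283$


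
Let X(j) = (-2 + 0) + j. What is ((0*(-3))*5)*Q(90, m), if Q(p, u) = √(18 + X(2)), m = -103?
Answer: 0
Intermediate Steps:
X(j) = -2 + j
Q(p, u) = 3*√2 (Q(p, u) = √(18 + (-2 + 2)) = √(18 + 0) = √18 = 3*√2)
((0*(-3))*5)*Q(90, m) = ((0*(-3))*5)*(3*√2) = (0*5)*(3*√2) = 0*(3*√2) = 0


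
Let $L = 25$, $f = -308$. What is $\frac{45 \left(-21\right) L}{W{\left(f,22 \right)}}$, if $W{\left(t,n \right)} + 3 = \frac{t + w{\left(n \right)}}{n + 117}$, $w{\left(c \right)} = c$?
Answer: $\frac{3283875}{703} \approx 4671.2$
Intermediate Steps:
$W{\left(t,n \right)} = -3 + \frac{n + t}{117 + n}$ ($W{\left(t,n \right)} = -3 + \frac{t + n}{n + 117} = -3 + \frac{n + t}{117 + n}$)
$\frac{45 \left(-21\right) L}{W{\left(f,22 \right)}} = \frac{45 \left(-21\right) 25}{\frac{1}{117 + 22} \left(-351 - 308 - 44\right)} = \frac{\left(-945\right) 25}{\frac{1}{139} \left(-351 - 308 - 44\right)} = - \frac{23625}{\frac{1}{139} \left(-703\right)} = - \frac{23625}{- \frac{703}{139}} = \left(-23625\right) \left(- \frac{139}{703}\right) = \frac{3283875}{703}$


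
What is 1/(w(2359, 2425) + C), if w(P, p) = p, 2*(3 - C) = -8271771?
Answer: 2/8276627 ≈ 2.4164e-7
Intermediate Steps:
C = 8271777/2 (C = 3 - ½*(-8271771) = 3 + 8271771/2 = 8271777/2 ≈ 4.1359e+6)
1/(w(2359, 2425) + C) = 1/(2425 + 8271777/2) = 1/(8276627/2) = 2/8276627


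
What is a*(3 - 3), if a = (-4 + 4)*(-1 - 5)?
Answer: 0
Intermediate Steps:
a = 0 (a = 0*(-6) = 0)
a*(3 - 3) = 0*(3 - 3) = 0*0 = 0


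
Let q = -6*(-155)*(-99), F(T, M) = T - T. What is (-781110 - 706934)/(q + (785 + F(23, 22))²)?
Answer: -1488044/524155 ≈ -2.8389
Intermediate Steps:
F(T, M) = 0
q = -92070 (q = -(-930)*(-99) = -1*92070 = -92070)
(-781110 - 706934)/(q + (785 + F(23, 22))²) = (-781110 - 706934)/(-92070 + (785 + 0)²) = -1488044/(-92070 + 785²) = -1488044/(-92070 + 616225) = -1488044/524155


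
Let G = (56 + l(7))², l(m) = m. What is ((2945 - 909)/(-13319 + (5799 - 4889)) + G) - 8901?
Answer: -61203224/12409 ≈ -4932.2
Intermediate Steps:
G = 3969 (G = (56 + 7)² = 63² = 3969)
((2945 - 909)/(-13319 + (5799 - 4889)) + G) - 8901 = ((2945 - 909)/(-13319 + (5799 - 4889)) + 3969) - 8901 = (2036/(-13319 + 910) + 3969) - 8901 = (2036/(-12409) + 3969) - 8901 = (2036*(-1/12409) + 3969) - 8901 = (-2036/12409 + 3969) - 8901 = 49249285/12409 - 8901 = -61203224/12409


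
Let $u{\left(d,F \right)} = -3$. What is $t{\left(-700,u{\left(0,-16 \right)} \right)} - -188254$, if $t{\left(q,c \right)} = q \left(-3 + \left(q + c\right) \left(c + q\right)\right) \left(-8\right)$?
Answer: $2767741854$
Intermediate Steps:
$t{\left(q,c \right)} = - 8 q \left(-3 + \left(c + q\right)^{2}\right)$ ($t{\left(q,c \right)} = q \left(-3 + \left(c + q\right) \left(c + q\right)\right) \left(-8\right) = q \left(-3 + \left(c + q\right)^{2}\right) \left(-8\right) = - 8 q \left(-3 + \left(c + q\right)^{2}\right)$)
$t{\left(-700,u{\left(0,-16 \right)} \right)} - -188254 = \left(-8\right) \left(-700\right) \left(-3 + \left(-3 - 700\right)^{2}\right) - -188254 = \left(-8\right) \left(-700\right) \left(-3 + \left(-703\right)^{2}\right) + 188254 = \left(-8\right) \left(-700\right) \left(-3 + 494209\right) + 188254 = \left(-8\right) \left(-700\right) 494206 + 188254 = 2767553600 + 188254 = 2767741854$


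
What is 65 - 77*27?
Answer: -2014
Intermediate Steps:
65 - 77*27 = 65 - 2079 = -2014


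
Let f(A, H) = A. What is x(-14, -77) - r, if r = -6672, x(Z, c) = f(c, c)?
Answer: 6595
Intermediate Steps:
x(Z, c) = c
x(-14, -77) - r = -77 - 1*(-6672) = -77 + 6672 = 6595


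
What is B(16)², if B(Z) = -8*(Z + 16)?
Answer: 65536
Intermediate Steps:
B(Z) = -128 - 8*Z (B(Z) = -8*(16 + Z) = -128 - 8*Z)
B(16)² = (-128 - 8*16)² = (-128 - 128)² = (-256)² = 65536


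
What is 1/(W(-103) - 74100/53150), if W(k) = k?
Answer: -1063/110971 ≈ -0.0095791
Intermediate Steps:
1/(W(-103) - 74100/53150) = 1/(-103 - 74100/53150) = 1/(-103 - 74100*1/53150) = 1/(-103 - 1482/1063) = 1/(-110971/1063) = -1063/110971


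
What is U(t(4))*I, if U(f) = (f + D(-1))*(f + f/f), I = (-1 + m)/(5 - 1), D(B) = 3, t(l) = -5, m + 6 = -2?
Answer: -18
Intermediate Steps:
m = -8 (m = -6 - 2 = -8)
I = -9/4 (I = (-1 - 8)/(5 - 1) = -9/4 ≈ -2.2500)
U(f) = (1 + f)*(3 + f) (U(f) = (f + 3)*(f + f/f) = (3 + f)*(f + 1) = (3 + f)*(1 + f) = (1 + f)*(3 + f))
U(t(4))*I = (3 + (-5)² + 4*(-5))*(-9/4) = (3 + 25 - 20)*(-9/4) = 8*(-9/4) = -18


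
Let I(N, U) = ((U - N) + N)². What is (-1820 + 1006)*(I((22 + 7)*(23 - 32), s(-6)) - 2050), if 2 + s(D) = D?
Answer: 1616604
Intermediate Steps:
s(D) = -2 + D
I(N, U) = U²
(-1820 + 1006)*(I((22 + 7)*(23 - 32), s(-6)) - 2050) = (-1820 + 1006)*((-2 - 6)² - 2050) = -814*((-8)² - 2050) = -814*(64 - 2050) = -814*(-1986) = 1616604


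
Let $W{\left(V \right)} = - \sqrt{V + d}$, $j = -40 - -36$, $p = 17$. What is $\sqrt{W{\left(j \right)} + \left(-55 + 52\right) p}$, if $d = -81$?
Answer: $\sqrt{-51 - i \sqrt{85}} \approx 0.6429 - 7.1703 i$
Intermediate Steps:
$j = -4$ ($j = -40 + 36 = -4$)
$W{\left(V \right)} = - \sqrt{-81 + V}$ ($W{\left(V \right)} = - \sqrt{V - 81} = - \sqrt{-81 + V}$)
$\sqrt{W{\left(j \right)} + \left(-55 + 52\right) p} = \sqrt{- \sqrt{-81 - 4} + \left(-55 + 52\right) 17} = \sqrt{- \sqrt{-85} - 51} = \sqrt{- i \sqrt{85} - 51} = \sqrt{-51 - i \sqrt{85}}$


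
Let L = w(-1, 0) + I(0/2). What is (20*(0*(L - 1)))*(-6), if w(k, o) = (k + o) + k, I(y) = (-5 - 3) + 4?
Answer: 0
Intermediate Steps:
I(y) = -4 (I(y) = -8 + 4 = -4)
w(k, o) = o + 2*k
L = -6 (L = (0 + 2*(-1)) - 4 = (0 - 2) - 4 = -2 - 4 = -6)
(20*(0*(L - 1)))*(-6) = (20*(0*(-6 - 1)))*(-6) = (20*(0*(-7)))*(-6) = (20*0)*(-6) = 0*(-6) = 0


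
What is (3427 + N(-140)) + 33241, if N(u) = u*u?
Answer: 56268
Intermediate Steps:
N(u) = u²
(3427 + N(-140)) + 33241 = (3427 + (-140)²) + 33241 = (3427 + 19600) + 33241 = 23027 + 33241 = 56268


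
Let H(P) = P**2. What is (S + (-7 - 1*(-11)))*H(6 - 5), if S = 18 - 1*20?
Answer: 2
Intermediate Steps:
S = -2 (S = 18 - 20 = -2)
(S + (-7 - 1*(-11)))*H(6 - 5) = (-2 + (-7 - 1*(-11)))*(6 - 5)**2 = (-2 + (-7 + 11))*1**2 = (-2 + 4)*1 = 2*1 = 2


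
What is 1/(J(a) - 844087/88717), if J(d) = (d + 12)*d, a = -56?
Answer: 88717/217754601 ≈ 0.00040742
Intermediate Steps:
J(d) = d*(12 + d) (J(d) = (12 + d)*d = d*(12 + d))
1/(J(a) - 844087/88717) = 1/(-56*(12 - 56) - 844087/88717) = 1/(-56*(-44) - 844087*1/88717) = 1/(2464 - 844087/88717) = 1/(217754601/88717) = 88717/217754601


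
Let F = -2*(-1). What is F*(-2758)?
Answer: -5516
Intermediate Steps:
F = 2
F*(-2758) = 2*(-2758) = -5516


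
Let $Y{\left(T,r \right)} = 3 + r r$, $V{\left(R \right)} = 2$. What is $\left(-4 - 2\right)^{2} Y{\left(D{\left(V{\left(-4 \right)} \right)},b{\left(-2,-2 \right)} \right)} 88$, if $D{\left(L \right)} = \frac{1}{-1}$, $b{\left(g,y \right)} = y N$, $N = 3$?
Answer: $123552$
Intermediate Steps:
$b{\left(g,y \right)} = 3 y$ ($b{\left(g,y \right)} = y 3 = 3 y$)
$D{\left(L \right)} = -1$
$Y{\left(T,r \right)} = 3 + r^{2}$
$\left(-4 - 2\right)^{2} Y{\left(D{\left(V{\left(-4 \right)} \right)},b{\left(-2,-2 \right)} \right)} 88 = \left(-4 - 2\right)^{2} \left(3 + \left(3 \left(-2\right)\right)^{2}\right) 88 = \left(-6\right)^{2} \left(3 + \left(-6\right)^{2}\right) 88 = 36 \left(3 + 36\right) 88 = 36 \cdot 39 \cdot 88 = 1404 \cdot 88 = 123552$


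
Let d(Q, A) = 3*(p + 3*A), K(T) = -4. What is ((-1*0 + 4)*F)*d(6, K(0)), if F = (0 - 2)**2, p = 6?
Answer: -288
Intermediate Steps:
F = 4 (F = (-2)**2 = 4)
d(Q, A) = 18 + 9*A (d(Q, A) = 3*(6 + 3*A) = 18 + 9*A)
((-1*0 + 4)*F)*d(6, K(0)) = ((-1*0 + 4)*4)*(18 + 9*(-4)) = ((0 + 4)*4)*(18 - 36) = (4*4)*(-18) = 16*(-18) = -288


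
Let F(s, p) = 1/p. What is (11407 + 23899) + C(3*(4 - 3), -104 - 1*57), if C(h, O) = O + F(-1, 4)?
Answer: 140581/4 ≈ 35145.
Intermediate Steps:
C(h, O) = ¼ + O (C(h, O) = O + 1/4 = O + ¼ = ¼ + O)
(11407 + 23899) + C(3*(4 - 3), -104 - 1*57) = (11407 + 23899) + (¼ + (-104 - 1*57)) = 35306 + (¼ + (-104 - 57)) = 35306 + (¼ - 161) = 35306 - 643/4 = 140581/4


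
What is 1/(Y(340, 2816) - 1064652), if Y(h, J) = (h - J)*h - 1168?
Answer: -1/1907660 ≈ -5.2420e-7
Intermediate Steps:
Y(h, J) = -1168 + h*(h - J) (Y(h, J) = h*(h - J) - 1168 = -1168 + h*(h - J))
1/(Y(340, 2816) - 1064652) = 1/((-1168 + 340² - 1*2816*340) - 1064652) = 1/((-1168 + 115600 - 957440) - 1064652) = 1/(-843008 - 1064652) = 1/(-1907660) = -1/1907660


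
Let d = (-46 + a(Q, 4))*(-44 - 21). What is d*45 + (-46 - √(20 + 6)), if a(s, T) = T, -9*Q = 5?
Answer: 122804 - √26 ≈ 1.2280e+5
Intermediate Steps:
Q = -5/9 (Q = -⅑*5 = -5/9 ≈ -0.55556)
d = 2730 (d = (-46 + 4)*(-44 - 21) = -42*(-65) = 2730)
d*45 + (-46 - √(20 + 6)) = 2730*45 + (-46 - √(20 + 6)) = 122850 + (-46 - √26) = 122804 - √26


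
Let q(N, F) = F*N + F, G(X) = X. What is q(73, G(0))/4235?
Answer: 0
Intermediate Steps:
q(N, F) = F + F*N
q(73, G(0))/4235 = (0*(1 + 73))/4235 = (0*74)*(1/4235) = 0*(1/4235) = 0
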